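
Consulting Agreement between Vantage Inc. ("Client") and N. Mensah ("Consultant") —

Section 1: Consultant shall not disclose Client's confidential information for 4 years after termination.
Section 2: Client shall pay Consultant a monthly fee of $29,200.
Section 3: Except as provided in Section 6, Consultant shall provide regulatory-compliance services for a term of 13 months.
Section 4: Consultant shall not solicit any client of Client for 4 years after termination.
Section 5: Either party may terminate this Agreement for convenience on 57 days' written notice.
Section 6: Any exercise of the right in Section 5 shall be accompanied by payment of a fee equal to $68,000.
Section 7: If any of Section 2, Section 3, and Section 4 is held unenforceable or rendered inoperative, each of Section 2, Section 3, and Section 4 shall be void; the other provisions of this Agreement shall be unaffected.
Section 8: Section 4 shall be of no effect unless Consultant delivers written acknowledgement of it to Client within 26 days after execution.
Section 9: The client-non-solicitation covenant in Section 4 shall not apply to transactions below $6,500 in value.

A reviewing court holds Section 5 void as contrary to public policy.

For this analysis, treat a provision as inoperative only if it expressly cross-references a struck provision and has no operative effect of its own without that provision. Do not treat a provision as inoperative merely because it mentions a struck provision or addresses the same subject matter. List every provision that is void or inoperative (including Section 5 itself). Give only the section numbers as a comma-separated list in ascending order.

5, 6

Section 5 is struck. Section 6 merely fixes the exercise fee for Section 5; with Section 5 gone it has nothing to operate on and falls away. Section 3 mentions Section 6 but its own obligation stands independently of Section 6, so Section 3 is not affected. Section 7 ties Section 2, Section 3, and Section 4 together, but none of those is affected here; the remaining provisions continue in force under Section 7. That leaves Section 1, Section 2, Section 3, Section 4, Section 7, Section 8, and Section 9 in effect.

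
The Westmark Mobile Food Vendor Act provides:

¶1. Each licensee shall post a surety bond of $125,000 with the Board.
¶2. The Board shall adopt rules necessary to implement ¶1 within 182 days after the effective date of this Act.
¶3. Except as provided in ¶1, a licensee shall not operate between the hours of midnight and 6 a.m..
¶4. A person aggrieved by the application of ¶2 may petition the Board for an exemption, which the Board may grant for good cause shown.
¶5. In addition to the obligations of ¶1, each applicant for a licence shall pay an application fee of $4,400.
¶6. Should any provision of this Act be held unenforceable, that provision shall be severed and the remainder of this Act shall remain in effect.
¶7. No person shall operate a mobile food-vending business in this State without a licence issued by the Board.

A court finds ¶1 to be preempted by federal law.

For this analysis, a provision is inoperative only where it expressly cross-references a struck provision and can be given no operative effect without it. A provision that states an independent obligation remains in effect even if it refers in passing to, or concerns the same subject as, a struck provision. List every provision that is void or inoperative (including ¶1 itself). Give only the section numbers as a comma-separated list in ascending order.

¶1 is struck. ¶2 operates only by reference to ¶1, so it falls with ¶1. The only function of ¶4 is the exemption procedure for ¶2, so it cannot stand once ¶2 is removed. ¶5 mentions ¶1 but its own obligation stands independently of ¶1, so ¶5 is not affected. Although ¶3 refers to ¶1, its operative terms do not depend on ¶1, so it remains in effect. Under the severability clause in ¶6, the remaining provisions continue in force. ¶3, ¶5, ¶6, and ¶7 remain in effect.

1, 2, 4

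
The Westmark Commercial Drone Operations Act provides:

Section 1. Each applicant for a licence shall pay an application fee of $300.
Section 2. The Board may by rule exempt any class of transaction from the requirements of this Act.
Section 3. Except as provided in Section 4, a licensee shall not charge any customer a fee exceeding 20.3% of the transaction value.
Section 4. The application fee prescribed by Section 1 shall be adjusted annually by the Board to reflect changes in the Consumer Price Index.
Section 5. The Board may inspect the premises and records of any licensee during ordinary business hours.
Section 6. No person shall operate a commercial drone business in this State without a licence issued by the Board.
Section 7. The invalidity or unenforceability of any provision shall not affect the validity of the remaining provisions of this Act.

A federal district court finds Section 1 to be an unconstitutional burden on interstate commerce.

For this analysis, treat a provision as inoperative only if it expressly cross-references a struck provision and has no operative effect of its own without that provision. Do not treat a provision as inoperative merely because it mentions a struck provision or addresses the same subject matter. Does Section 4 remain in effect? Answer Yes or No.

Section 1 is struck. The whole of Section 4 is the indexation of the application fee, defined by reference to Section 1, so Section 4 cannot stand once Section 1 is removed. Section 3 mentions Section 4 but its own obligation stands independently of Section 4, so Section 3 is not affected. Section 7 is a severability clause and preserves every provision that can still be given independent effect. Section 2, Section 3, Section 5, Section 6, and Section 7 remain in effect. Section 4 is among the inoperative provisions, so the answer is no.

No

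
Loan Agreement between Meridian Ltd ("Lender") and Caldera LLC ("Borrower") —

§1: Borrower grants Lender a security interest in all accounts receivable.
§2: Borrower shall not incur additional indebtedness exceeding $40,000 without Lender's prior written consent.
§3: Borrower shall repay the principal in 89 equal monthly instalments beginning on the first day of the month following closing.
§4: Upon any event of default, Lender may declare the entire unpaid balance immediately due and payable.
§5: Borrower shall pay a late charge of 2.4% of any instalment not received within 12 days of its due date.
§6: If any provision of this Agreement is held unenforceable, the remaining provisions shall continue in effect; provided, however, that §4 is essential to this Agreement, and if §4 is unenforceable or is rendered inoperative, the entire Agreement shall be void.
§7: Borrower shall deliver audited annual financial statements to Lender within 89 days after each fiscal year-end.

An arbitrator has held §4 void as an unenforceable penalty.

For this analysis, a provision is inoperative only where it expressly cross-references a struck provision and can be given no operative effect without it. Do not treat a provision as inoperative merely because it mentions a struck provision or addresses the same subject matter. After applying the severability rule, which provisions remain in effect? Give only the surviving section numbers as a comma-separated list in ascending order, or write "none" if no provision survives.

§4 is struck. Nothing else in the Agreement is defined by reference to §4. §6 makes §4 an essential term, and §4 is the provision held invalid; under §6, the entire Agreement is therefore void. No provision of the Agreement survives.

none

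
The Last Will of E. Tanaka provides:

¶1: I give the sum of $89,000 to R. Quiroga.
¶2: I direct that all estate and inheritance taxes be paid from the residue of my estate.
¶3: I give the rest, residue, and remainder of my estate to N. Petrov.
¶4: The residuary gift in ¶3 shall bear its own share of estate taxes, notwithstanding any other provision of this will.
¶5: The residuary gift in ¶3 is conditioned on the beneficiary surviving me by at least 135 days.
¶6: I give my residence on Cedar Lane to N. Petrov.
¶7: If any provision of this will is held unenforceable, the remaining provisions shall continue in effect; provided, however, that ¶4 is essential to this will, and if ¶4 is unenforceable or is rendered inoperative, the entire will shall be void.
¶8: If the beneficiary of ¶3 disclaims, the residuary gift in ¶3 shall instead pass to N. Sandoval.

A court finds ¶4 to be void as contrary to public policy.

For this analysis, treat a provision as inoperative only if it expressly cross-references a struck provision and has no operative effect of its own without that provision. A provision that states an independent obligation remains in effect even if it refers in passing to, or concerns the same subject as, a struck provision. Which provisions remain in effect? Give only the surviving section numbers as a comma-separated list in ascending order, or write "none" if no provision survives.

¶4 is struck. No other provision's operative terms depend on ¶4. ¶7 makes ¶4 an essential term, and ¶4 is the provision held invalid; under ¶7, the entire will is therefore void. No provision of the will survives.

none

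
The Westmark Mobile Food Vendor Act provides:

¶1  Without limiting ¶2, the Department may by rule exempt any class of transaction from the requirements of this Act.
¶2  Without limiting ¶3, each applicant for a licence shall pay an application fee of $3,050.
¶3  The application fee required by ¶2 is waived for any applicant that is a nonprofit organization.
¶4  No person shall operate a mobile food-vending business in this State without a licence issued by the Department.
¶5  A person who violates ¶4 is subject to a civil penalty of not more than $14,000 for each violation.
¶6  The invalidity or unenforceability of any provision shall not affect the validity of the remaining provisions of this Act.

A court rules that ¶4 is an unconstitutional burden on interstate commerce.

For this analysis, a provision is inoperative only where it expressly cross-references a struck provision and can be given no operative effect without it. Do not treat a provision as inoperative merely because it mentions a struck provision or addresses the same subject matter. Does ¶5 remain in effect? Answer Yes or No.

No

¶4 is struck. The only function of ¶5 is the civil penalty for violating ¶4, so it cannot stand once ¶4 is removed. Under the severability clause in ¶6, the remaining provisions continue in force. That leaves ¶1, ¶2, ¶3, and ¶6 in effect. ¶5 is among the inoperative provisions, so the answer is no.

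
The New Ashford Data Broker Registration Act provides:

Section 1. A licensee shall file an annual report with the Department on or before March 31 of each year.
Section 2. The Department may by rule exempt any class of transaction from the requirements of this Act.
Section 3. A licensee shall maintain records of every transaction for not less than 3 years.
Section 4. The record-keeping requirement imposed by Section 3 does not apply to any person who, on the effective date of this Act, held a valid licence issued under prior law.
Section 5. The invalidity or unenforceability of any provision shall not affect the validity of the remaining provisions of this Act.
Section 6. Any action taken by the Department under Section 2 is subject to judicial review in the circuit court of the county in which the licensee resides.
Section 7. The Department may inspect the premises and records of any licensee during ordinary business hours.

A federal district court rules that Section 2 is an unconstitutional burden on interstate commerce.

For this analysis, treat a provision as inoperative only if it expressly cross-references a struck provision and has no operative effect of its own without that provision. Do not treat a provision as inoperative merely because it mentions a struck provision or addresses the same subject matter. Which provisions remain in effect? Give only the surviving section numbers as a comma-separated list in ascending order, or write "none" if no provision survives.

Section 2 is struck. Section 6 operates only by reference to Section 2, so it falls with Section 2. Under the severability clause in Section 5, the remaining provisions continue in force. The provisions still in force are Section 1, Section 3, Section 4, Section 5, and Section 7.

1, 3, 4, 5, 7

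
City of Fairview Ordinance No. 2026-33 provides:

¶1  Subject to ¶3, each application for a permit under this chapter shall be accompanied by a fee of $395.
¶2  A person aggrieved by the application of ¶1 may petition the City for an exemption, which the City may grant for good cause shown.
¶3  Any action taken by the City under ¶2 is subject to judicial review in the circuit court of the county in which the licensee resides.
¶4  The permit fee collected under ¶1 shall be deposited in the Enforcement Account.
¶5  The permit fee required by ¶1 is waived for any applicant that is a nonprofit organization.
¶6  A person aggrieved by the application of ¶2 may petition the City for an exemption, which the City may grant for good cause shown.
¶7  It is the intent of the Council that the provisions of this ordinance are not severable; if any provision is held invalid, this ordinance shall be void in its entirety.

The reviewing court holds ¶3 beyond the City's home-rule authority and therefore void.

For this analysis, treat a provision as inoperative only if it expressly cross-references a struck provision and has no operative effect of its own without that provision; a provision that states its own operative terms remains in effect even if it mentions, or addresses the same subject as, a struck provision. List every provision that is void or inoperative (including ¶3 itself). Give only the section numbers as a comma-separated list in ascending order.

1, 2, 3, 4, 5, 6, 7

¶3 is struck. No other provision's operative terms depend on ¶3. ¶7 provides that the ordinance is not severable, so the invalidity of any one provision voids the entire ordinance. No provision of the ordinance survives.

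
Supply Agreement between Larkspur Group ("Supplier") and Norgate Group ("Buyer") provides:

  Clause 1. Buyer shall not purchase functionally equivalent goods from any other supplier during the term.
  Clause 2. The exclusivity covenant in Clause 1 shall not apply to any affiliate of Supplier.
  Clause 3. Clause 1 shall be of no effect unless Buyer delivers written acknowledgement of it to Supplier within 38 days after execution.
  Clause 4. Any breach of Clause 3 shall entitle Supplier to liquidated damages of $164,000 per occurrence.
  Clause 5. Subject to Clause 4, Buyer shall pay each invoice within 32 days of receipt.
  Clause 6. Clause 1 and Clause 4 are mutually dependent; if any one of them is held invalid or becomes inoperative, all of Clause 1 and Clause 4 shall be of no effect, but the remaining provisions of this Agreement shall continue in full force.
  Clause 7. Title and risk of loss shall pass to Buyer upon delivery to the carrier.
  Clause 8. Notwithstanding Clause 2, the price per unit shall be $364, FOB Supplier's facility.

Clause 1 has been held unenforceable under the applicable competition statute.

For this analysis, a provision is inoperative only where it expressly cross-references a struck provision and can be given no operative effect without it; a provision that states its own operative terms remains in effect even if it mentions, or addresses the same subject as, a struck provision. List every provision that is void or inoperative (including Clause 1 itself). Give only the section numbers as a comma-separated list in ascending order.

1, 2, 3, 4

Clause 1 is struck. Clause 2 operates only by reference to Clause 1, so it falls with Clause 1. Clause 3 operates only by reference to Clause 1, so it falls with Clause 1. Clause 4 does nothing except set the liquidated-damages amount by reference to Clause 3; with Clause 3 gone it has no independent effect and is inoperative. Clause 5 mentions Clause 4 but its own obligation stands independently of Clause 4, so Clause 5 is not affected. Clause 8 mentions Clause 2 but its own obligation stands independently of Clause 2, so Clause 8 is not affected. Clause 6 declares Clause 1 and Clause 4 mutually dependent; since one of them has fallen, all of them are of no effect. The remainder continues in force under Clause 6. Clause 5, Clause 6, Clause 7, and Clause 8 remain in effect.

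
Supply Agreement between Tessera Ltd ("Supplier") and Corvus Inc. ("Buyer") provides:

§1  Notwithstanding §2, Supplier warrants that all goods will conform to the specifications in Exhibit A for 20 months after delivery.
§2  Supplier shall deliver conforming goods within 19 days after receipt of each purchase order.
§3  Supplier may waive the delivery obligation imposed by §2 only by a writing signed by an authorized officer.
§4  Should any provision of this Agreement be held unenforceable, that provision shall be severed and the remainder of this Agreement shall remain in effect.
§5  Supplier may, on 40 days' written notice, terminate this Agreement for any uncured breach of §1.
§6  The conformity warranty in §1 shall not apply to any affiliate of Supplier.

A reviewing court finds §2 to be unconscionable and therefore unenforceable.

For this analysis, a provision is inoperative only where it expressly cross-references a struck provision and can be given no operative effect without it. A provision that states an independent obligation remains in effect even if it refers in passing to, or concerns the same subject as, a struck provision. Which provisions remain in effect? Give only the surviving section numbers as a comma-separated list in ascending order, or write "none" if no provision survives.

1, 4, 5, 6

§2 is struck. §3 operates only by reference to §2, so it falls with §2. §1 mentions §2 but its own obligation stands independently of §2, so §1 is not affected. Under the severability clause in §4, the remaining provisions continue in force. §1, §4, §5, and §6 remain in effect.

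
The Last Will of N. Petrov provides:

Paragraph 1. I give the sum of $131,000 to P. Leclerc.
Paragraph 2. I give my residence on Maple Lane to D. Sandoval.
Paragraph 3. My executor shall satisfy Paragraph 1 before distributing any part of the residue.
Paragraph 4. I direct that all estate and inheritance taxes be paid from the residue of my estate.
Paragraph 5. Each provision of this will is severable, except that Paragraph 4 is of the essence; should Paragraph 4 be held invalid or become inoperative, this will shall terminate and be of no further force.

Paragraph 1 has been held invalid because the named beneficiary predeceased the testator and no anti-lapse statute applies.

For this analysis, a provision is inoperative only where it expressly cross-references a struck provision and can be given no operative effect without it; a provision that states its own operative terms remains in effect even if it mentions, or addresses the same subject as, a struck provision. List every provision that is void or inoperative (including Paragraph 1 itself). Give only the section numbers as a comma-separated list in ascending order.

Paragraph 1 is struck. The only function of Paragraph 3 is the priority direction for Paragraph 1, so it cannot stand once Paragraph 1 is removed. Paragraph 5 makes Paragraph 4 an essential term, but Paragraph 4 is unaffected, so the severability proviso in Paragraph 5 preserves the remaining provisions. Paragraph 2, Paragraph 4, and Paragraph 5 remain in effect.

1, 3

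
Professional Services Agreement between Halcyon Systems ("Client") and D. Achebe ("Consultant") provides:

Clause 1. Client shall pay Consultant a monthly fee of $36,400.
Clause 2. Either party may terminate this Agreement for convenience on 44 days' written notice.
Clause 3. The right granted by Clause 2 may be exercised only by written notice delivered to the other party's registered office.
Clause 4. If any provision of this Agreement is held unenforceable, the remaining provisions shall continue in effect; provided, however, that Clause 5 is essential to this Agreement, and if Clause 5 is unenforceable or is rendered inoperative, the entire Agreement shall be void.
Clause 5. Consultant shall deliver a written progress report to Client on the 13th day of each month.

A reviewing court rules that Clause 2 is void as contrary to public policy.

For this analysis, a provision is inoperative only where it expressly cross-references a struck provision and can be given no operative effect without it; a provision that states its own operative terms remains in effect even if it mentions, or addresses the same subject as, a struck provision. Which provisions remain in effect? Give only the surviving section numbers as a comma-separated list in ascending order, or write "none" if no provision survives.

Clause 2 is struck. The only function of Clause 3 is the notice requirement for Clause 2, so it cannot stand once Clause 2 is removed. Clause 4 makes Clause 5 an essential term, but Clause 5 is unaffected, so the severability proviso in Clause 4 preserves the remaining provisions. Clause 1, Clause 4, and Clause 5 remain in effect.

1, 4, 5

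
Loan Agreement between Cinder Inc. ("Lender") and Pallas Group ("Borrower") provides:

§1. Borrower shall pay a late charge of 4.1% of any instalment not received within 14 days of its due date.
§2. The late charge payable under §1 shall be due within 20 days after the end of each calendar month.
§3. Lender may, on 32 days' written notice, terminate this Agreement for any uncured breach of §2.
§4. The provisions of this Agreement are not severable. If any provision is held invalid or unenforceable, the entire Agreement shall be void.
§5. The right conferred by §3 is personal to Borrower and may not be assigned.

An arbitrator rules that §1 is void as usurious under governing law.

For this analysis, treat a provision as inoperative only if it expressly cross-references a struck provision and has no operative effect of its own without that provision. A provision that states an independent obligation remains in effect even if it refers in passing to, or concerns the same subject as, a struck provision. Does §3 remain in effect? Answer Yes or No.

No

§1 is struck. §2 operates only by reference to §1, so it falls with §1. §3 has no operative effect of its own apart from §2 and is therefore inoperative. The only function of §5 is the non-assignment of §3, so it cannot stand once §3 is removed. §4 provides that the Agreement is not severable, so the invalidity of any one provision voids the entire Agreement. No provision of the Agreement survives. §3 is among the inoperative provisions, so the answer is no.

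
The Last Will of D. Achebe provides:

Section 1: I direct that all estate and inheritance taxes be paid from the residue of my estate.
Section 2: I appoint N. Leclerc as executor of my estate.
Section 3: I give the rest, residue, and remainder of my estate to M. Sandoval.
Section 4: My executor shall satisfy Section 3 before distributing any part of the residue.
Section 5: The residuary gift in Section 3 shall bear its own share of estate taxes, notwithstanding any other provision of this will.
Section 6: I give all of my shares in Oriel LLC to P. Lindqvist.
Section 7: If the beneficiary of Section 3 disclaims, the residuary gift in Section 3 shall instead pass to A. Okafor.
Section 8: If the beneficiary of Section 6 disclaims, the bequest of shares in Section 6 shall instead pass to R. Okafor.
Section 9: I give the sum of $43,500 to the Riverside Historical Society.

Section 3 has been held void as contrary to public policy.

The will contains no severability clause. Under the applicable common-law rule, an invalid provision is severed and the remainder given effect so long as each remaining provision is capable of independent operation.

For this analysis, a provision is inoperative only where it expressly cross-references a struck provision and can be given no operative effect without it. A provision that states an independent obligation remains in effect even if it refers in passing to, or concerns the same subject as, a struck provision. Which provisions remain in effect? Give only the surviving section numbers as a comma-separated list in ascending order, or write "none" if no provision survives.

1, 2, 6, 8, 9

Section 3 is struck. Section 4 operates only by reference to Section 3, so it falls with Section 3. The only function of Section 5 is the tax charge on Section 3, so it cannot stand once Section 3 is removed. Section 7 has no operative effect of its own apart from Section 3 and is therefore inoperative. With no severability clause, the stated default rule severs what cannot stand and enforces each remaining provision that can operate on its own. Section 1, Section 2, Section 6, Section 8, and Section 9 remain in effect.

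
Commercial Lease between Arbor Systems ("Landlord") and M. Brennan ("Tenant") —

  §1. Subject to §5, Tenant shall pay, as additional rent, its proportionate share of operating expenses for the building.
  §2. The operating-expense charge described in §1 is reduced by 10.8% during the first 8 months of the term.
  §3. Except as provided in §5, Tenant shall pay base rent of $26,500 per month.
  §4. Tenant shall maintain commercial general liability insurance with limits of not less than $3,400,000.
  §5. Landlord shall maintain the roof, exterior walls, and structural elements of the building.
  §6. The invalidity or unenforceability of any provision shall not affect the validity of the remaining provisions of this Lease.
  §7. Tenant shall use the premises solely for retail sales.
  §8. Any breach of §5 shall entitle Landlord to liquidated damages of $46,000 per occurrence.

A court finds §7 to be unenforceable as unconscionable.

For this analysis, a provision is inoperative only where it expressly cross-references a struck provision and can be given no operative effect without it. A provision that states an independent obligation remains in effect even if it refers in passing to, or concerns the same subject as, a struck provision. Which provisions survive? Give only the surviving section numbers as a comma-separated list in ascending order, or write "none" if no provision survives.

1, 2, 3, 4, 5, 6, 8

§7 is struck. Nothing else in the Lease is defined by reference to §7. §6 is a severability clause and preserves every provision that can still be given independent effect. The provisions still in force are §1, §2, §3, §4, §5, §6, and §8.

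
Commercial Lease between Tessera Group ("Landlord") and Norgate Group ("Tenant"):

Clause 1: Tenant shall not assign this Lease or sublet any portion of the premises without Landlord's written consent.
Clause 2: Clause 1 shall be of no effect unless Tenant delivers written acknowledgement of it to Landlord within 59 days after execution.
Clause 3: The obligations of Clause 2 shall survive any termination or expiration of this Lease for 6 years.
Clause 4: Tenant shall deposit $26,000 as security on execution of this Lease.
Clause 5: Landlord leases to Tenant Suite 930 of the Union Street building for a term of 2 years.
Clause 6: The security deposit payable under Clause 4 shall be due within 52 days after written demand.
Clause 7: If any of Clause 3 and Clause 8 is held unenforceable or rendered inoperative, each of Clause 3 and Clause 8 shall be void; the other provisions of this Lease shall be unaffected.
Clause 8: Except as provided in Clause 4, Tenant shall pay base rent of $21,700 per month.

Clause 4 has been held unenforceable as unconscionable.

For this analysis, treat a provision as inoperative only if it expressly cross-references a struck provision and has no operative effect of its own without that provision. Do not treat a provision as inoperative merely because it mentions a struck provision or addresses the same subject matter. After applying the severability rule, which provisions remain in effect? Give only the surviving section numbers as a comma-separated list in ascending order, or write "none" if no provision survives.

Clause 4 is struck. Clause 6 has no operative effect of its own apart from Clause 4 and is therefore inoperative. Although Clause 8 refers to Clause 4, its operative terms do not depend on Clause 4, so it remains in effect. Clause 7 ties Clause 3 and Clause 8 together, but none of those is affected here; the remaining provisions continue in force under Clause 7. That leaves Clause 1, Clause 2, Clause 3, Clause 5, Clause 7, and Clause 8 in effect.

1, 2, 3, 5, 7, 8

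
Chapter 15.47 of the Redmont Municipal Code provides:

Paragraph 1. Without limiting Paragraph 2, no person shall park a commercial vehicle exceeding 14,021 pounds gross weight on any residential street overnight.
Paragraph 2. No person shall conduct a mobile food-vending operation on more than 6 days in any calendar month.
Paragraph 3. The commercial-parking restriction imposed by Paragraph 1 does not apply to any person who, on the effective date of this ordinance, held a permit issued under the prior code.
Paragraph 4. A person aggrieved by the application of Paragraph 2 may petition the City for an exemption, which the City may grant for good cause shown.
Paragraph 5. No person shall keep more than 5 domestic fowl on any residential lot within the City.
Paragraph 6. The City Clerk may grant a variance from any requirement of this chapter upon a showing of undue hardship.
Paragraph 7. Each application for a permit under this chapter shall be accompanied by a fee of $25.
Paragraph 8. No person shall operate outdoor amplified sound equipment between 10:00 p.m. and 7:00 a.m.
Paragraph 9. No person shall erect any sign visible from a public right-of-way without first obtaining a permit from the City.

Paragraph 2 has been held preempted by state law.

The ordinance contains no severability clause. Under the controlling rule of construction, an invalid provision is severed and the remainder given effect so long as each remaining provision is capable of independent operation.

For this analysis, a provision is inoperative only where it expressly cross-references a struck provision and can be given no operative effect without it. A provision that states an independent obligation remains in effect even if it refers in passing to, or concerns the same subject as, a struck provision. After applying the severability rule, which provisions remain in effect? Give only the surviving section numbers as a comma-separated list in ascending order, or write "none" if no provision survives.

1, 3, 5, 6, 7, 8, 9

Paragraph 2 is struck. Paragraph 4 has no operative effect of its own apart from Paragraph 2 and is therefore inoperative. Although Paragraph 1 refers to Paragraph 2, its operative terms do not depend on Paragraph 2, so it remains in effect. With no severability clause, the stated default rule severs what cannot stand and enforces each remaining provision that can operate on its own. Paragraph 1, Paragraph 3, Paragraph 5, Paragraph 6, Paragraph 7, Paragraph 8, and Paragraph 9 remain in effect.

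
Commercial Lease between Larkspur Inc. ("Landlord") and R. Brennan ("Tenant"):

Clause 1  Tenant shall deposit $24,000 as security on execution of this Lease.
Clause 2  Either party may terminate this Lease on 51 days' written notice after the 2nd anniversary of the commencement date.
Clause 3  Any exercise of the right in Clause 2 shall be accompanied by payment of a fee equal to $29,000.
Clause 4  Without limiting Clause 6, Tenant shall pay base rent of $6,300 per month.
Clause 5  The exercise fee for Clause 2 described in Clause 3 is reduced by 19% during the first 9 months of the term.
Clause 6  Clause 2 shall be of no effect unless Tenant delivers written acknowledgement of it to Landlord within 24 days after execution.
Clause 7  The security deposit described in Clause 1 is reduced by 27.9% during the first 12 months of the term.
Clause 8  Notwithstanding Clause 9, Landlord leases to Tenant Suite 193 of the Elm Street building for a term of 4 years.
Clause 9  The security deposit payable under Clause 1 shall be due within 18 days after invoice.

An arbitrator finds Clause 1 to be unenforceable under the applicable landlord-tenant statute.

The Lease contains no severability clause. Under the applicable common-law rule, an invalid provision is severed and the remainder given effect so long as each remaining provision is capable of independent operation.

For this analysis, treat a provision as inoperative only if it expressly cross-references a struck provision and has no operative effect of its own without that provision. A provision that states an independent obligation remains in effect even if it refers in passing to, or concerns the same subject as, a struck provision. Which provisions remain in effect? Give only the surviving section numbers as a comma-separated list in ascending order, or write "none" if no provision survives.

Clause 1 is struck. Clause 7 does nothing except set the introductory reduction to the security deposit by reference to Clause 1; with Clause 1 gone it has no independent effect and is inoperative. Clause 9 has no operative effect of its own apart from Clause 1 and is therefore inoperative. Clause 8 mentions Clause 9 but its own obligation stands independently of Clause 9, so Clause 8 is not affected. Under the stated default rule, only provisions that cannot operate independently fall away; the rest are enforced. That leaves Clause 2, Clause 3, Clause 4, Clause 5, Clause 6, and Clause 8 in effect.

2, 3, 4, 5, 6, 8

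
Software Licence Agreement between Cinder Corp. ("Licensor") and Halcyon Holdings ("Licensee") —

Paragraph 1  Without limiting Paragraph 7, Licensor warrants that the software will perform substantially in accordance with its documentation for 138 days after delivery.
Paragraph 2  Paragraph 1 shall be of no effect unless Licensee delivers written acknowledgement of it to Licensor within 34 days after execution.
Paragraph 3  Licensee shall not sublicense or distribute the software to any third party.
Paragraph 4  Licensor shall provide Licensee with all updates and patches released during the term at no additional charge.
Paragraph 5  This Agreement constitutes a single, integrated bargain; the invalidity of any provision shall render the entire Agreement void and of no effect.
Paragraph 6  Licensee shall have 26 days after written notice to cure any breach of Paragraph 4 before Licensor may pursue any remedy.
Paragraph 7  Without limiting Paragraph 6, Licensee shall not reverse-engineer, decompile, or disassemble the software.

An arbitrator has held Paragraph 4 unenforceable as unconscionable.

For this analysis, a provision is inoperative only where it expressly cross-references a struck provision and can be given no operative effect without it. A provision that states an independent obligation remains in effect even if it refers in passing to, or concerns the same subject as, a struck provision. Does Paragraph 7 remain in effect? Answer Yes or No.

No

Paragraph 4 is struck. Paragraph 6 has no operative effect of its own apart from Paragraph 4 and is therefore inoperative. Paragraph 5 provides that the Agreement is not severable, so the invalidity of any one provision voids the entire Agreement. No provision of the Agreement survives. Paragraph 7 is among the inoperative provisions, so the answer is no.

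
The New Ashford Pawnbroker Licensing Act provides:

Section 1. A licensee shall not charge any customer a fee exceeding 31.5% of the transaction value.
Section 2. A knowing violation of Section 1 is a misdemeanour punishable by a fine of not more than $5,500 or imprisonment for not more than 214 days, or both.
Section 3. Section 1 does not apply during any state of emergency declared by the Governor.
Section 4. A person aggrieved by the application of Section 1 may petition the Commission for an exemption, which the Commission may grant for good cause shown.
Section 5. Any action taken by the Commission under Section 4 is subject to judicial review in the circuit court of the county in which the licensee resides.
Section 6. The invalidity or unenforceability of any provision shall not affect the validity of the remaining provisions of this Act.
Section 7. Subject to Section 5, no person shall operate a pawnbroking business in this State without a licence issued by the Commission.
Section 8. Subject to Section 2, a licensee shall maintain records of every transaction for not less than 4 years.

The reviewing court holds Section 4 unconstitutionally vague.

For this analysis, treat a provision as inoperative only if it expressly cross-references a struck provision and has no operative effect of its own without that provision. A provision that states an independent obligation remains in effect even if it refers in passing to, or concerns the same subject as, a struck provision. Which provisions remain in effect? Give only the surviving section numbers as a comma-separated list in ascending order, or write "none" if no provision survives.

Section 4 is struck. Section 5 operates only by reference to Section 4, so it falls with Section 4. Section 7 mentions Section 5 but its own obligation stands independently of Section 5, so Section 7 is not affected. Under the severability clause in Section 6, the remaining provisions continue in force. The provisions still in force are Section 1, Section 2, Section 3, Section 6, Section 7, and Section 8.

1, 2, 3, 6, 7, 8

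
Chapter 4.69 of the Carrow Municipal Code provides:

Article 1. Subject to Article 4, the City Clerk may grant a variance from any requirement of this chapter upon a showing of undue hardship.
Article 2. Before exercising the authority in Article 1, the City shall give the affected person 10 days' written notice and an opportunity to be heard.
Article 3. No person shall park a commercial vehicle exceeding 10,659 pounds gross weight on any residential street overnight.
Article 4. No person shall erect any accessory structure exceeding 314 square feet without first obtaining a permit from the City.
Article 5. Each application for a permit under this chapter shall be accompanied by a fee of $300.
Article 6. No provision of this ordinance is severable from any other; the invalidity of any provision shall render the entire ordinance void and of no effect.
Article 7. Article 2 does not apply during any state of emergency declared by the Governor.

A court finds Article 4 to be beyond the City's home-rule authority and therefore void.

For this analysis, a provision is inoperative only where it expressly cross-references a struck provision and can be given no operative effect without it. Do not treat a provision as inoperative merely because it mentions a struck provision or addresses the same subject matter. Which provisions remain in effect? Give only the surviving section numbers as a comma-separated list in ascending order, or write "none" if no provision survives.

Article 4 is struck. No other provision's operative terms depend on Article 4. Article 6 provides that the ordinance is not severable, so the invalidity of any one provision voids the entire ordinance. No provision of the ordinance survives.

none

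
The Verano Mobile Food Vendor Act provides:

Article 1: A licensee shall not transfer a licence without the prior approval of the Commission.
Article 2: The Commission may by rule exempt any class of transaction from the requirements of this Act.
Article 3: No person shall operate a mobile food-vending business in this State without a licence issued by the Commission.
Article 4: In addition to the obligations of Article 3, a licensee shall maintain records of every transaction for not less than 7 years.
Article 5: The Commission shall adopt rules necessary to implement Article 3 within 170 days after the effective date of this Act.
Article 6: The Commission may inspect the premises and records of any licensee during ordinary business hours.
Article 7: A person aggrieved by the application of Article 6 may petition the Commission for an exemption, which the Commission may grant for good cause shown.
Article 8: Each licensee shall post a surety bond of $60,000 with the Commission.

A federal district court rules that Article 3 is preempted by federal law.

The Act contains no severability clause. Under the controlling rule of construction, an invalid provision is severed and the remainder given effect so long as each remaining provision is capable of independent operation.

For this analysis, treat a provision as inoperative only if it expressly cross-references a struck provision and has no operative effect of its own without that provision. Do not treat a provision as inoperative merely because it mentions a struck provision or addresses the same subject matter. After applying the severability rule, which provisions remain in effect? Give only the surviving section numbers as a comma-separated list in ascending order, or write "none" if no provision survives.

Article 3 is struck. Article 5 operates only by reference to Article 3, so it falls with Article 3. Although Article 4 refers to Article 3, its operative terms do not depend on Article 3, so it remains in effect. Under the stated default rule, only provisions that cannot operate independently fall away; the rest are enforced. Article 1, Article 2, Article 4, Article 6, Article 7, and Article 8 remain in effect.

1, 2, 4, 6, 7, 8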